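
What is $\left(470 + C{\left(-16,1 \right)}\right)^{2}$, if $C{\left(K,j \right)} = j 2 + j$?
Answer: $223729$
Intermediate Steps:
$C{\left(K,j \right)} = 3 j$ ($C{\left(K,j \right)} = 2 j + j = 3 j$)
$\left(470 + C{\left(-16,1 \right)}\right)^{2} = \left(470 + 3 \cdot 1\right)^{2} = \left(470 + 3\right)^{2} = 473^{2} = 223729$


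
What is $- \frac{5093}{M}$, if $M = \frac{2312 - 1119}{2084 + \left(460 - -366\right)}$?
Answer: $- \frac{14820630}{1193} \approx -12423.0$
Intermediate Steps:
$M = \frac{1193}{2910}$ ($M = \frac{1193}{2084 + \left(460 + 366\right)} = \frac{1193}{2084 + 826} = \frac{1193}{2910} \approx 0.40997$)
$- \frac{5093}{M} = - \frac{5093}{\frac{1193}{2910}} = \left(-5093\right) \frac{2910}{1193} = - \frac{14820630}{1193}$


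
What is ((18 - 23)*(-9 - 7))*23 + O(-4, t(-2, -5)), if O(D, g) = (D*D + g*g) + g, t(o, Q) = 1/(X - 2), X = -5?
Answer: 90938/49 ≈ 1855.9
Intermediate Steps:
t(o, Q) = -1/7 (t(o, Q) = 1/(-5 - 2) = 1/(-7) = -1/7)
O(D, g) = g + D**2 + g**2 (O(D, g) = (D**2 + g**2) + g = g + D**2 + g**2)
((18 - 23)*(-9 - 7))*23 + O(-4, t(-2, -5)) = ((18 - 23)*(-9 - 7))*23 + (-1/7 + (-4)**2 + (-1/7)**2) = -5*(-16)*23 + (-1/7 + 16 + 1/49) = 80*23 + 778/49 = 1840 + 778/49 = 90938/49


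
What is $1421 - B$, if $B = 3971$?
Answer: $-2550$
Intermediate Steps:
$1421 - B = 1421 - 3971 = -2550$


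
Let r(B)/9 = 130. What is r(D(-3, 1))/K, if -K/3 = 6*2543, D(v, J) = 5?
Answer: -65/2543 ≈ -0.025560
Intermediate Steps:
r(B) = 1170 (r(B) = 9*130 = 1170)
K = -45774 (K = -18*2543 = -3*15258 = -45774)
r(D(-3, 1))/K = 1170/(-45774) = 1170*(-1/45774) = -65/2543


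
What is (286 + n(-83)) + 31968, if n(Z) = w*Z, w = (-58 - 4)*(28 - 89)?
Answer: -281652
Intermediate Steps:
w = 3782 (w = -62*(-61) = 3782)
n(Z) = 3782*Z
(286 + n(-83)) + 31968 = (286 + 3782*(-83)) + 31968 = (286 - 313906) + 31968 = -313620 + 31968 = -281652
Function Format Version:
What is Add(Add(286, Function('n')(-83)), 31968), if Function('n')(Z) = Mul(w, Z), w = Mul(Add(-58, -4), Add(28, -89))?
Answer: -281652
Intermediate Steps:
w = 3782 (w = Mul(-62, -61) = 3782)
Function('n')(Z) = Mul(3782, Z)
Add(Add(286, Function('n')(-83)), 31968) = Add(Add(286, Mul(3782, -83)), 31968) = Add(Add(286, -313906), 31968) = Add(-313620, 31968) = -281652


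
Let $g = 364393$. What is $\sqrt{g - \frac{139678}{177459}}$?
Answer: $\frac{\sqrt{11475329041561431}}{177459} \approx 603.65$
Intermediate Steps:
$\sqrt{g - \frac{139678}{177459}} = \sqrt{364393 - \frac{139678}{177459}} = \sqrt{\frac{64664677709}{177459}} = \frac{\sqrt{11475329041561431}}{177459}$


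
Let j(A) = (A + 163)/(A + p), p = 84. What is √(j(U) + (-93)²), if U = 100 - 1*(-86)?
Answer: √70067370/90 ≈ 93.007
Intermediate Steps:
U = 186 (U = 100 + 86 = 186)
j(A) = (163 + A)/(84 + A) (j(A) = (A + 163)/(A + 84) = (163 + A)/(84 + A))
√(j(U) + (-93)²) = √((163 + 186)/(84 + 186) + (-93)²) = √(349/270 + 8649) = √(2335579/270) = √70067370/90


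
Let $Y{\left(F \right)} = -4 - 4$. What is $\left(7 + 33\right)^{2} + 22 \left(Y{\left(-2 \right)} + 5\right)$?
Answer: $1534$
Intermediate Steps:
$Y{\left(F \right)} = -8$
$\left(7 + 33\right)^{2} + 22 \left(Y{\left(-2 \right)} + 5\right) = \left(7 + 33\right)^{2} + 22 \left(-8 + 5\right) = 40^{2} + 22 \left(-3\right) = 1600 - 66 = 1534$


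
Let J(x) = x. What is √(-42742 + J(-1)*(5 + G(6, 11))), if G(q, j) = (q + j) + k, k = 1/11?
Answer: I*√5174455/11 ≈ 206.79*I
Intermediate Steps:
k = 1/11 ≈ 0.090909
G(q, j) = 1/11 + j + q (G(q, j) = (q + j) + 1/11 = (j + q) + 1/11 = 1/11 + j + q)
√(-42742 + J(-1)*(5 + G(6, 11))) = √(-42742 - (5 + (1/11 + 11 + 6))) = √(-42742 - (5 + 188/11)) = √(-42742 - 1*243/11) = √(-42742 - 243/11) = √(-470405/11) = I*√5174455/11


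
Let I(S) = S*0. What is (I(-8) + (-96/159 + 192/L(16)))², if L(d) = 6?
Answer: 2768896/2809 ≈ 985.72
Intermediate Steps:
I(S) = 0
(I(-8) + (-96/159 + 192/L(16)))² = (0 + (-96/159 + 192/6))² = (0 + (-96*1/159 + 192*(⅙)))² = (0 + (-32/53 + 32))² = (0 + 1664/53)² = (1664/53)² = 2768896/2809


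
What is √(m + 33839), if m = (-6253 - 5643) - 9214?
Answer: √12729 ≈ 112.82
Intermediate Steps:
m = -21110 (m = -11896 - 9214 = -21110)
√(m + 33839) = √(-21110 + 33839) = √12729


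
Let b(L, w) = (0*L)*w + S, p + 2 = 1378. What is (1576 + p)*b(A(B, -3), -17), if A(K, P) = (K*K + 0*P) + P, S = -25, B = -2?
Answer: -73800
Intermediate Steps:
p = 1376 (p = -2 + 1378 = 1376)
A(K, P) = P + K² (A(K, P) = (K² + 0) + P = K² + P = P + K²)
b(L, w) = -25 (b(L, w) = (0*L)*w - 25 = 0*w - 25 = 0 - 25 = -25)
(1576 + p)*b(A(B, -3), -17) = (1576 + 1376)*(-25) = 2952*(-25) = -73800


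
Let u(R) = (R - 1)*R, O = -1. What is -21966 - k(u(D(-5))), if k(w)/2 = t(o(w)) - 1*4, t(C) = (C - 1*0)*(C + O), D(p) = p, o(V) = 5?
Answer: -21998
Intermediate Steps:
t(C) = C*(-1 + C) (t(C) = (C - 1*0)*(C - 1) = (C + 0)*(-1 + C) = C*(-1 + C))
u(R) = R*(-1 + R) (u(R) = (-1 + R)*R = R*(-1 + R))
k(w) = 32 (k(w) = 2*(5*(-1 + 5) - 1*4) = 2*(5*4 - 4) = 2*(20 - 4) = 2*16 = 32)
-21966 - k(u(D(-5))) = -21966 - 1*32 = -21966 - 32 = -21998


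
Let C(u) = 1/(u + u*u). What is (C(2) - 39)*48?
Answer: -1864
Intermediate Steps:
C(u) = 1/(u + u²)
(C(2) - 39)*48 = (1/(2*(1 + 2)) - 39)*48 = ((½)/3 - 39)*48 = ((½)*(⅓) - 39)*48 = (⅙ - 39)*48 = -233/6*48 = -1864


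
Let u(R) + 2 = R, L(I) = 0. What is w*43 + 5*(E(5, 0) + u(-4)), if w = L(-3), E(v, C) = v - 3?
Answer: -20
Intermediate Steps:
E(v, C) = -3 + v
u(R) = -2 + R
w = 0
w*43 + 5*(E(5, 0) + u(-4)) = 0*43 + 5*((-3 + 5) + (-2 - 4)) = 0 + 5*(2 - 6) = 0 + 5*(-4) = 0 - 20 = -20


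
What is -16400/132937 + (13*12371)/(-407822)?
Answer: -28067607951/54214633214 ≈ -0.51771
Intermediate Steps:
-16400/132937 + (13*12371)/(-407822) = -16400*1/132937 + 160823*(-1/407822) = -16400/132937 - 160823/407822 = -28067607951/54214633214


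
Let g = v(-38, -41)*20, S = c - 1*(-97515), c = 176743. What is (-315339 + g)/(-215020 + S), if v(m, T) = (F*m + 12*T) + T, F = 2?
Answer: -36391/6582 ≈ -5.5289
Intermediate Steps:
S = 274258 (S = 176743 - 1*(-97515) = 176743 + 97515 = 274258)
v(m, T) = 2*m + 13*T (v(m, T) = (2*m + 12*T) + T = 2*m + 13*T)
g = -12180 (g = (2*(-38) + 13*(-41))*20 = (-76 - 533)*20 = -609*20 = -12180)
(-315339 + g)/(-215020 + S) = (-315339 - 12180)/(-215020 + 274258) = -327519/59238 = -327519*1/59238 = -36391/6582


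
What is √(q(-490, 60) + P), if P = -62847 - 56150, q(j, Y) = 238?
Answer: I*√118759 ≈ 344.61*I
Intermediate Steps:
P = -118997
√(q(-490, 60) + P) = √(238 - 118997) = √(-118759) = I*√118759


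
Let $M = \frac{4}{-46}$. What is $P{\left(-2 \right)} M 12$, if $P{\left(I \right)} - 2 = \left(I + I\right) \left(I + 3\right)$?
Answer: $\frac{48}{23} \approx 2.087$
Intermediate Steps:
$P{\left(I \right)} = 2 + 2 I \left(3 + I\right)$ ($P{\left(I \right)} = 2 + \left(I + I\right) \left(I + 3\right) = 2 + 2 I \left(3 + I\right)$)
$M = - \frac{2}{23}$ ($M = 4 \left(- \frac{1}{46}\right) = - \frac{2}{23} \approx -0.086957$)
$P{\left(-2 \right)} M 12 = \left(2 + 2 \left(-2\right)^{2} + 6 \left(-2\right)\right) \left(- \frac{2}{23}\right) 12 = \left(2 + 2 \cdot 4 - 12\right) \left(- \frac{2}{23}\right) 12 = \left(2 + 8 - 12\right) \left(- \frac{2}{23}\right) 12 = \left(-2\right) \left(- \frac{2}{23}\right) 12 = \frac{4}{23} \cdot 12 = \frac{48}{23}$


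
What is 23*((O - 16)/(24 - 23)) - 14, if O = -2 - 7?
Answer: -589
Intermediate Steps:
O = -9
23*((O - 16)/(24 - 23)) - 14 = 23*((-9 - 16)/(24 - 23)) - 14 = 23*(-25/1) - 14 = 23*(-25*1) - 14 = 23*(-25) - 14 = -575 - 14 = -589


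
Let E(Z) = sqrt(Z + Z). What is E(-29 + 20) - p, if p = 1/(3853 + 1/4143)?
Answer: -4143/15962980 + 3*I*sqrt(2) ≈ -0.00025954 + 4.2426*I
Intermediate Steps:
E(Z) = sqrt(2)*sqrt(Z) (E(Z) = sqrt(2*Z) = sqrt(2)*sqrt(Z))
p = 4143/15962980 (p = 1/(3853 + 1/4143) = 1/(15962980/4143) = 4143/15962980 ≈ 0.00025954)
E(-29 + 20) - p = sqrt(2)*sqrt(-29 + 20) - 1*4143/15962980 = sqrt(2)*sqrt(-9) - 4143/15962980 = sqrt(2)*(3*I) - 4143/15962980 = 3*I*sqrt(2) - 4143/15962980 = -4143/15962980 + 3*I*sqrt(2)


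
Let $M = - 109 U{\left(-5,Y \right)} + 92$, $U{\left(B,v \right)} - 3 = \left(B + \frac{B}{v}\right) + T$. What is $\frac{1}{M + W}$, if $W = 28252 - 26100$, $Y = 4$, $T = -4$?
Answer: $\frac{4}{12137} \approx 0.00032957$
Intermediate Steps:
$W = 2152$
$U{\left(B,v \right)} = -1 + B + \frac{B}{v}$ ($U{\left(B,v \right)} = 3 - \left(4 - B - \frac{B}{v}\right) = 3 + \left(-4 + B + \frac{B}{v}\right) = -1 + B + \frac{B}{v}$)
$M = \frac{3529}{4}$ ($M = - 109 \left(-1 - 5 - \frac{5}{4}\right) + 92 = \left(-109\right) \left(- \frac{29}{4}\right) + 92 = \frac{3161}{4} + 92 = \frac{3529}{4} \approx 882.25$)
$\frac{1}{M + W} = \frac{1}{\frac{3529}{4} + 2152} = \frac{1}{\frac{12137}{4}} = \frac{4}{12137}$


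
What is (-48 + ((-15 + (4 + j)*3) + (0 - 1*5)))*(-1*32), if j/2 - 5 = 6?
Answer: -320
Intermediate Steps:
j = 22 (j = 10 + 2*6 = 10 + 12 = 22)
(-48 + ((-15 + (4 + j)*3) + (0 - 1*5)))*(-1*32) = (-48 + ((-15 + (4 + 22)*3) + (0 - 1*5)))*(-1*32) = (-48 + ((-15 + 26*3) + (0 - 5)))*(-32) = (-48 + ((-15 + 78) - 5))*(-32) = (-48 + (63 - 5))*(-32) = (-48 + 58)*(-32) = 10*(-32) = -320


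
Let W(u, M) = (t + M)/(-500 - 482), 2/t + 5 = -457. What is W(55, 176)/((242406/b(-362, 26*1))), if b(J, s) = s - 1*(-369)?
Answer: -16058725/54987861852 ≈ -0.00029204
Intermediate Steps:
t = -1/231 (t = 2/(-5 - 457) = 2/(-462) = 2*(-1/462) = -1/231 ≈ -0.0043290)
b(J, s) = 369 + s (b(J, s) = s + 369 = 369 + s)
W(u, M) = 1/226842 - M/982 (W(u, M) = (-1/231 + M)/(-500 - 482) = (-1/231 + M)/(-982) = (-1/231 + M)*(-1/982) = 1/226842 - M/982)
W(55, 176)/((242406/b(-362, 26*1))) = (1/226842 - 1/982*176)/((242406/(369 + 26*1))) = (1/226842 - 88/491)/((242406/(369 + 26))) = -40655/(226842*(242406/395)) = -40655/(226842*(242406*(1/395))) = -40655/(226842*242406/395) = -40655/226842*395/242406 = -16058725/54987861852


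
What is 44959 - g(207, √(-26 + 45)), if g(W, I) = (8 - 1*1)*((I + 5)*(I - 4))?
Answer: 44966 - 7*√19 ≈ 44936.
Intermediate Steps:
g(W, I) = 7*(-4 + I)*(5 + I) (g(W, I) = (8 - 1)*((5 + I)*(-4 + I)) = 7*((-4 + I)*(5 + I)) = 7*(-4 + I)*(5 + I))
44959 - g(207, √(-26 + 45)) = 44959 - (-140 + 7*√(-26 + 45) + 7*(√(-26 + 45))²) = 44959 - (-140 + 7*√19 + 7*(√19)²) = 44959 - (-140 + 7*√19 + 7*19) = 44959 - (-140 + 7*√19 + 133) = 44959 - (-7 + 7*√19) = 44959 + (7 - 7*√19) = 44966 - 7*√19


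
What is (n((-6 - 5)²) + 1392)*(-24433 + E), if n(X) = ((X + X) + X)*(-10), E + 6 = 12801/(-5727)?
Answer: 104421315684/1909 ≈ 5.4699e+7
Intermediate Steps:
E = -15721/1909 (E = -6 + 12801/(-5727) = -6 + 12801*(-1/5727) = -6 - 4267/1909 = -15721/1909 ≈ -8.2352)
n(X) = -30*X (n(X) = (2*X + X)*(-10) = (3*X)*(-10) = -30*X)
(n((-6 - 5)²) + 1392)*(-24433 + E) = (-30*(-6 - 5)² + 1392)*(-24433 - 15721/1909) = (-30*(-11)² + 1392)*(-46658318/1909) = (-30*121 + 1392)*(-46658318/1909) = (-3630 + 1392)*(-46658318/1909) = -2238*(-46658318/1909) = 104421315684/1909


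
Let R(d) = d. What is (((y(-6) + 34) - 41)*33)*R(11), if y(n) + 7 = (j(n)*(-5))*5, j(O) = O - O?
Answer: -5082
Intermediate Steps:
j(O) = 0
y(n) = -7 (y(n) = -7 + (0*(-5))*5 = -7 + 0*5 = -7 + 0 = -7)
(((y(-6) + 34) - 41)*33)*R(11) = (((-7 + 34) - 41)*33)*11 = ((27 - 41)*33)*11 = -14*33*11 = -462*11 = -5082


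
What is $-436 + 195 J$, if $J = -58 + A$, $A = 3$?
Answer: $-11161$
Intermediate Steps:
$J = -55$ ($J = -58 + 3 = -55$)
$-436 + 195 J = -436 + 195 \left(-55\right) = -436 - 10725 = -11161$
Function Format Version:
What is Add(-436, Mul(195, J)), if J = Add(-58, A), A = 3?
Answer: -11161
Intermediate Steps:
J = -55 (J = Add(-58, 3) = -55)
Add(-436, Mul(195, J)) = Add(-436, Mul(195, -55)) = Add(-436, -10725) = -11161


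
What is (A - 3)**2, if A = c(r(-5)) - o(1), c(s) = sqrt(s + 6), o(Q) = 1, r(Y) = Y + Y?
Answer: 12 - 16*I ≈ 12.0 - 16.0*I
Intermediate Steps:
r(Y) = 2*Y
c(s) = sqrt(6 + s)
A = -1 + 2*I (A = sqrt(6 + 2*(-5)) - 1*1 = sqrt(6 - 10) - 1 = sqrt(-4) - 1 = 2*I - 1 = -1 + 2*I ≈ -1.0 + 2.0*I)
(A - 3)**2 = ((-1 + 2*I) - 3)**2 = (-4 + 2*I)**2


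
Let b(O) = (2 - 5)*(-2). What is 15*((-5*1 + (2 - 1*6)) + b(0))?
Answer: -45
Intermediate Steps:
b(O) = 6 (b(O) = -3*(-2) = 6)
15*((-5*1 + (2 - 1*6)) + b(0)) = 15*((-5*1 + (2 - 1*6)) + 6) = 15*((-5 + (2 - 6)) + 6) = 15*((-5 - 4) + 6) = 15*(-9 + 6) = 15*(-3) = -45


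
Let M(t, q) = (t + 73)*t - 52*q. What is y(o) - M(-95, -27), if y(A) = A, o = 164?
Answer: -3330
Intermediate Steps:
M(t, q) = -52*q + t*(73 + t) (M(t, q) = (73 + t)*t - 52*q = t*(73 + t) - 52*q = -52*q + t*(73 + t))
y(o) - M(-95, -27) = 164 - ((-95)² - 52*(-27) + 73*(-95)) = 164 - (9025 + 1404 - 6935) = 164 - 1*3494 = 164 - 3494 = -3330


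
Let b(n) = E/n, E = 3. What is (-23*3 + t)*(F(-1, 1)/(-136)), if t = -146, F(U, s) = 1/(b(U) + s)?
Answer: -215/272 ≈ -0.79044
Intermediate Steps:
b(n) = 3/n
F(U, s) = 1/(s + 3/U) (F(U, s) = 1/(3/U + s) = 1/(s + 3/U))
(-23*3 + t)*(F(-1, 1)/(-136)) = (-23*3 - 146)*(-1/(3 - 1*1)/(-136)) = (-69 - 146)*(-1/(3 - 1)*(-1/136)) = -215*(-1/2)*(-1)/136 = -215*(-1*1/2)*(-1)/136 = -(-215)*(-1)/(2*136) = -215*1/272 = -215/272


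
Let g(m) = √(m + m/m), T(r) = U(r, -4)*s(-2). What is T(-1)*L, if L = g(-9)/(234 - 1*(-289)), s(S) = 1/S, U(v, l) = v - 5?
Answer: 6*I*√2/523 ≈ 0.016224*I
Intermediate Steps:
U(v, l) = -5 + v
T(r) = 5/2 - r/2 (T(r) = (-5 + r)/(-2) = (-5 + r)*(-½) = 5/2 - r/2)
g(m) = √(1 + m) (g(m) = √(m + 1) = √(1 + m))
L = 2*I*√2/523 (L = √(1 - 9)/(234 - 1*(-289)) = √(-8)/(234 + 289) = (2*I*√2)/523 = (2*I*√2)*(1/523) = 2*I*√2/523 ≈ 0.0054081*I)
T(-1)*L = (5/2 - ½*(-1))*(2*I*√2/523) = (5/2 + ½)*(2*I*√2/523) = 3*(2*I*√2/523) = 6*I*√2/523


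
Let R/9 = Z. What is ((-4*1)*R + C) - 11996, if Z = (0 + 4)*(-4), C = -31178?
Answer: -42598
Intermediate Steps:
Z = -16 (Z = 4*(-4) = -16)
R = -144 (R = 9*(-16) = -144)
((-4*1)*R + C) - 11996 = (-4*1*(-144) - 31178) - 11996 = (-4*(-144) - 31178) - 11996 = (576 - 31178) - 11996 = -30602 - 11996 = -42598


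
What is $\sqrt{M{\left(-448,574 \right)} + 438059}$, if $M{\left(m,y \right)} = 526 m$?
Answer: $\sqrt{202411} \approx 449.9$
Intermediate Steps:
$\sqrt{M{\left(-448,574 \right)} + 438059} = \sqrt{526 \left(-448\right) + 438059} = \sqrt{-235648 + 438059} = \sqrt{202411}$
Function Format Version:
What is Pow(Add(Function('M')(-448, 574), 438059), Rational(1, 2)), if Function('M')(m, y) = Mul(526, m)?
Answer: Pow(202411, Rational(1, 2)) ≈ 449.90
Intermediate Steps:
Pow(Add(Function('M')(-448, 574), 438059), Rational(1, 2)) = Pow(Add(Mul(526, -448), 438059), Rational(1, 2)) = Pow(Add(-235648, 438059), Rational(1, 2)) = Pow(202411, Rational(1, 2))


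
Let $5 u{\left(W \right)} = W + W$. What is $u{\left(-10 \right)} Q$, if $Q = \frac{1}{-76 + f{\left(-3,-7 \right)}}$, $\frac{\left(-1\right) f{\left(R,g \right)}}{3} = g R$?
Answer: $\frac{4}{139} \approx 0.028777$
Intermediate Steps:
$f{\left(R,g \right)} = - 3 R g$ ($f{\left(R,g \right)} = - 3 g R = - 3 R g$)
$u{\left(W \right)} = \frac{2 W}{5}$ ($u{\left(W \right)} = \frac{W + W}{5} = \frac{2 W}{5}$)
$Q = - \frac{1}{139}$ ($Q = \frac{1}{-76 - \left(-9\right) \left(-7\right)} = \frac{1}{-76 - 63} = \frac{1}{-139} = - \frac{1}{139} \approx -0.0071942$)
$u{\left(-10 \right)} Q = \frac{2}{5} \left(-10\right) \left(- \frac{1}{139}\right) = \left(-4\right) \left(- \frac{1}{139}\right) = \frac{4}{139}$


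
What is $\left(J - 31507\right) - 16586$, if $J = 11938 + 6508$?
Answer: $-29647$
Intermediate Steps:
$J = 18446$
$\left(J - 31507\right) - 16586 = \left(18446 - 31507\right) - 16586 = -13061 - 16586 = -29647$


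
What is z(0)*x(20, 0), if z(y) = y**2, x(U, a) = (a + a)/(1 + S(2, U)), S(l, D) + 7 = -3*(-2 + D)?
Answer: 0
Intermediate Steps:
S(l, D) = -1 - 3*D (S(l, D) = -7 - 3*(-2 + D) = -7 + (6 - 3*D) = -1 - 3*D)
x(U, a) = -2*a/(3*U) (x(U, a) = (a + a)/(1 + (-1 - 3*U)) = (2*a)/((-3*U)) = (2*a)*(-1/(3*U)) = -2*a/(3*U))
z(0)*x(20, 0) = 0**2*(-2/3*0/20) = 0*(-2/3*0*1/20) = 0*0 = 0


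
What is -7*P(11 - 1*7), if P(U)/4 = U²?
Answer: -448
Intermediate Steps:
P(U) = 4*U²
-7*P(11 - 1*7) = -28*(11 - 1*7)² = -28*(11 - 7)² = -28*4² = -28*16 = -7*64 = -448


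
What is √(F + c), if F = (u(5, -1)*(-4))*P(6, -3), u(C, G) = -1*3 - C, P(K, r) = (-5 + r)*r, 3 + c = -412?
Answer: √353 ≈ 18.788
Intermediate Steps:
c = -415 (c = -3 - 412 = -415)
P(K, r) = r*(-5 + r)
u(C, G) = -3 - C
F = 768 (F = ((-3 - 1*5)*(-4))*(-3*(-5 - 3)) = ((-3 - 5)*(-4))*(-3*(-8)) = -8*(-4)*24 = 32*24 = 768)
√(F + c) = √(768 - 415) = √353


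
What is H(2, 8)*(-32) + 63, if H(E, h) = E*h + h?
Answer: -705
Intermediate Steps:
H(E, h) = h + E*h
H(2, 8)*(-32) + 63 = (8*(1 + 2))*(-32) + 63 = (8*3)*(-32) + 63 = 24*(-32) + 63 = -768 + 63 = -705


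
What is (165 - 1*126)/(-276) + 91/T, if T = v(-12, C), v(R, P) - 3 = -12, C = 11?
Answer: -8489/828 ≈ -10.252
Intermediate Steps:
v(R, P) = -9 (v(R, P) = 3 - 12 = -9)
T = -9
(165 - 1*126)/(-276) + 91/T = (165 - 1*126)/(-276) + 91/(-9) = (165 - 126)*(-1/276) + 91*(-⅑) = 39*(-1/276) - 91/9 = -13/92 - 91/9 = -8489/828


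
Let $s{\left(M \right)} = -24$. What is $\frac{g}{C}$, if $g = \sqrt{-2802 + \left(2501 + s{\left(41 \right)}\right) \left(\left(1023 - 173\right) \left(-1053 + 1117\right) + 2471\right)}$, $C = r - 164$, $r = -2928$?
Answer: $- \frac{\sqrt{140866665}}{3092} \approx -3.8385$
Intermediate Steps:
$C = -3092$ ($C = -2928 - 164 = -3092$)
$g = \sqrt{140866665}$ ($g = \sqrt{-2802 + \left(2501 - 24\right) \left(\left(1023 - 173\right) \left(-1053 + 1117\right) + 2471\right)} = \sqrt{-2802 + 2477 \left(850 \cdot 64 + 2471\right)} = \sqrt{-2802 + 2477 \left(54400 + 2471\right)} = \sqrt{-2802 + 2477 \cdot 56871} = \sqrt{-2802 + 140869467} = \sqrt{140866665} \approx 11869.0$)
$\frac{g}{C} = \frac{\sqrt{140866665}}{-3092} = \sqrt{140866665} \left(- \frac{1}{3092}\right) = - \frac{\sqrt{140866665}}{3092}$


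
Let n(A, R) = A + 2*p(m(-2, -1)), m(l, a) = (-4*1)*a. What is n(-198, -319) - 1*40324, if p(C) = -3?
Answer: -40528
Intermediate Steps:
m(l, a) = -4*a
n(A, R) = -6 + A (n(A, R) = A + 2*(-3) = A - 6 = -6 + A)
n(-198, -319) - 1*40324 = (-6 - 198) - 1*40324 = -204 - 40324 = -40528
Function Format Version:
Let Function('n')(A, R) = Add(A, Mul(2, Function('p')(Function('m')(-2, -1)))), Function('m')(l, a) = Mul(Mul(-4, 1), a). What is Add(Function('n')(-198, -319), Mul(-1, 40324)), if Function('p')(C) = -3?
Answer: -40528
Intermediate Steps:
Function('m')(l, a) = Mul(-4, a)
Function('n')(A, R) = Add(-6, A) (Function('n')(A, R) = Add(A, Mul(2, -3)) = Add(A, -6) = Add(-6, A))
Add(Function('n')(-198, -319), Mul(-1, 40324)) = Add(Add(-6, -198), Mul(-1, 40324)) = Add(-204, -40324) = -40528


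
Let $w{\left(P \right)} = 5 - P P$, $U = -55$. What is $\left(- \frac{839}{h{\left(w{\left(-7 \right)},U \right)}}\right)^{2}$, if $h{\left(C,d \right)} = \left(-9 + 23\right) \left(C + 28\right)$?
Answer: $\frac{703921}{50176} \approx 14.029$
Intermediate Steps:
$w{\left(P \right)} = 5 - P^{2}$
$h{\left(C,d \right)} = 392 + 14 C$ ($h{\left(C,d \right)} = 14 \left(28 + C\right) = 392 + 14 C$)
$\left(- \frac{839}{h{\left(w{\left(-7 \right)},U \right)}}\right)^{2} = \left(- \frac{839}{392 + 14 \left(5 - \left(-7\right)^{2}\right)}\right)^{2} = \left(- \frac{839}{392 + 14 \left(5 - 49\right)}\right)^{2} = \left(- \frac{839}{392 + 14 \left(-44\right)}\right)^{2} = \left(- \frac{839}{392 - 616}\right)^{2} = \left(- \frac{839}{-224}\right)^{2} = \left(\left(-839\right) \left(- \frac{1}{224}\right)\right)^{2} = \left(\frac{839}{224}\right)^{2} = \frac{703921}{50176}$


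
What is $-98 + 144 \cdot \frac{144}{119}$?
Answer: $\frac{9074}{119} \approx 76.252$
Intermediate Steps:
$-98 + 144 \cdot \frac{144}{119} = -98 + \frac{20736}{119} = \frac{9074}{119}$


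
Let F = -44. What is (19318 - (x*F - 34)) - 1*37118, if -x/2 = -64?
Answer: -12134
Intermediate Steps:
x = 128 (x = -2*(-64) = 128)
(19318 - (x*F - 34)) - 1*37118 = (19318 - (128*(-44) - 34)) - 1*37118 = (19318 - (-5632 - 34)) - 37118 = (19318 - 1*(-5666)) - 37118 = (19318 + 5666) - 37118 = 24984 - 37118 = -12134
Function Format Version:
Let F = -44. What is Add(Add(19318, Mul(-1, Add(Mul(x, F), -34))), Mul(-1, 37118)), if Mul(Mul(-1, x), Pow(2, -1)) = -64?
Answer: -12134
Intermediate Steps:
x = 128 (x = Mul(-2, -64) = 128)
Add(Add(19318, Mul(-1, Add(Mul(x, F), -34))), Mul(-1, 37118)) = Add(Add(19318, Mul(-1, Add(Mul(128, -44), -34))), Mul(-1, 37118)) = Add(Add(19318, Mul(-1, Add(-5632, -34))), -37118) = Add(Add(19318, Mul(-1, -5666)), -37118) = Add(Add(19318, 5666), -37118) = Add(24984, -37118) = -12134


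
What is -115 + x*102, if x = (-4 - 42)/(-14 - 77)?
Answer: -5773/91 ≈ -63.440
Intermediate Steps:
x = 46/91 (x = -46/(-91) = -46*(-1/91) = 46/91 ≈ 0.50549)
-115 + x*102 = -115 + (46/91)*102 = -115 + 4692/91 = -5773/91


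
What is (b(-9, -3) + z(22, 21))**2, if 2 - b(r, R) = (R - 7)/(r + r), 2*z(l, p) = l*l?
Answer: 4800481/81 ≈ 59265.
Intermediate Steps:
z(l, p) = l**2/2 (z(l, p) = (l*l)/2 = l**2/2)
b(r, R) = 2 - (-7 + R)/(2*r) (b(r, R) = 2 - (R - 7)/(r + r) = 2 - (-7 + R)/(2*r))
(b(-9, -3) + z(22, 21))**2 = ((1/2)*(7 - 1*(-3) + 4*(-9))/(-9) + (1/2)*22**2)**2 = ((1/2)*(-1/9)*(7 + 3 - 36) + (1/2)*484)**2 = ((1/2)*(-1/9)*(-26) + 242)**2 = (13/9 + 242)**2 = (2191/9)**2 = 4800481/81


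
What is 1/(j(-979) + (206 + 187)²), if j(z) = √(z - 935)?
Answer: 51483/7951498505 - I*√1914/23854495515 ≈ 6.4746e-6 - 1.834e-9*I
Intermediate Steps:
j(z) = √(-935 + z)
1/(j(-979) + (206 + 187)²) = 1/(√(-935 - 979) + (206 + 187)²) = 1/(√(-1914) + 393²) = 1/(I*√1914 + 154449) = 1/(154449 + I*√1914)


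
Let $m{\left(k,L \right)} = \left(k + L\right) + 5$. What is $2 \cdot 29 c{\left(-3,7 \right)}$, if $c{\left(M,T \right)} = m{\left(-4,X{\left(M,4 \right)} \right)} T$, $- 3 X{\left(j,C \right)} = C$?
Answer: $- \frac{406}{3} \approx -135.33$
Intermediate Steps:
$X{\left(j,C \right)} = - \frac{C}{3}$
$m{\left(k,L \right)} = 5 + L + k$ ($m{\left(k,L \right)} = \left(L + k\right) + 5 = 5 + L + k$)
$c{\left(M,T \right)} = - \frac{T}{3}$ ($c{\left(M,T \right)} = \left(5 - \frac{4}{3} - 4\right) T = - \frac{T}{3}$)
$2 \cdot 29 c{\left(-3,7 \right)} = 2 \cdot 29 \left(\left(- \frac{1}{3}\right) 7\right) = 58 \left(- \frac{7}{3}\right) = - \frac{406}{3}$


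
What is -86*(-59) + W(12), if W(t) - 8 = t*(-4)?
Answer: 5034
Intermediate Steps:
W(t) = 8 - 4*t (W(t) = 8 + t*(-4) = 8 - 4*t)
-86*(-59) + W(12) = -86*(-59) + (8 - 4*12) = 5074 + (8 - 48) = 5074 - 40 = 5034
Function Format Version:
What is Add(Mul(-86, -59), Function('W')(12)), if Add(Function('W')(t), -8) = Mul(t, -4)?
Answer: 5034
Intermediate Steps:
Function('W')(t) = Add(8, Mul(-4, t)) (Function('W')(t) = Add(8, Mul(t, -4)) = Add(8, Mul(-4, t)))
Add(Mul(-86, -59), Function('W')(12)) = Add(Mul(-86, -59), Add(8, Mul(-4, 12))) = Add(5074, Add(8, -48)) = Add(5074, -40) = 5034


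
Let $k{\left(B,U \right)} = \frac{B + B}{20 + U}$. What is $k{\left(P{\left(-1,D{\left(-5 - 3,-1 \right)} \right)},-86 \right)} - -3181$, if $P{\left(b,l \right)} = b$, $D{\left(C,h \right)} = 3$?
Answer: $\frac{104974}{33} \approx 3181.0$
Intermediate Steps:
$k{\left(B,U \right)} = \frac{2 B}{20 + U}$
$k{\left(P{\left(-1,D{\left(-5 - 3,-1 \right)} \right)},-86 \right)} - -3181 = 2 \left(-1\right) \frac{1}{20 - 86} - -3181 = 2 \left(-1\right) \frac{1}{-66} + 3181 = 2 \left(-1\right) \left(- \frac{1}{66}\right) + 3181 = \frac{1}{33} + 3181 = \frac{104974}{33}$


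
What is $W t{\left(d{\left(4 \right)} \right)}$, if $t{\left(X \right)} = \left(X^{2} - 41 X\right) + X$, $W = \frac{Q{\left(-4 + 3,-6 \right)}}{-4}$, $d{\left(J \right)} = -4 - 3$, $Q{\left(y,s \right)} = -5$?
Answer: $\frac{1645}{4} \approx 411.25$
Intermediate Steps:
$d{\left(J \right)} = -7$ ($d{\left(J \right)} = -4 - 3 = -7$)
$W = \frac{5}{4}$ ($W = - \frac{5}{-4} = \left(-5\right) \left(- \frac{1}{4}\right) = \frac{5}{4} \approx 1.25$)
$t{\left(X \right)} = X^{2} - 40 X$
$W t{\left(d{\left(4 \right)} \right)} = \frac{5 \left(- 7 \left(-40 - 7\right)\right)}{4} = \frac{5 \left(\left(-7\right) \left(-47\right)\right)}{4} = \frac{5}{4} \cdot 329 = \frac{1645}{4}$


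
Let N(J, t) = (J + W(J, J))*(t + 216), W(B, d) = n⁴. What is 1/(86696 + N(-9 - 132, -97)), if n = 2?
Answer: 1/71821 ≈ 1.3924e-5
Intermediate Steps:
W(B, d) = 16 (W(B, d) = 2⁴ = 16)
N(J, t) = (16 + J)*(216 + t) (N(J, t) = (J + 16)*(t + 216) = (16 + J)*(216 + t))
1/(86696 + N(-9 - 132, -97)) = 1/(86696 + (3456 + 16*(-97) + 216*(-9 - 132) + (-9 - 132)*(-97))) = 1/(86696 + (3456 - 1552 + 216*(-141) - 141*(-97))) = 1/(86696 + (3456 - 1552 - 30456 + 13677)) = 1/(86696 - 14875) = 1/71821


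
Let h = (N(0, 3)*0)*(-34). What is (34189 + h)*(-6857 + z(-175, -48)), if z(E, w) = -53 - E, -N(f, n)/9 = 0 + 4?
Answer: -230262915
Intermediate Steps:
N(f, n) = -36 (N(f, n) = -9*(0 + 4) = -9*4 = -36)
h = 0 (h = -36*0*(-34) = 0*(-34) = 0)
(34189 + h)*(-6857 + z(-175, -48)) = (34189 + 0)*(-6857 + (-53 - 1*(-175))) = 34189*(-6857 + (-53 + 175)) = 34189*(-6857 + 122) = 34189*(-6735) = -230262915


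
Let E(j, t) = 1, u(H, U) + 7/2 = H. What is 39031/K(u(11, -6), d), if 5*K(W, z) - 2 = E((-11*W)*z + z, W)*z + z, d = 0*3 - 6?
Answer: -39031/2 ≈ -19516.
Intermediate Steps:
u(H, U) = -7/2 + H
d = -6 (d = 0 - 6 = -6)
K(W, z) = ⅖ + 2*z/5 (K(W, z) = ⅖ + (1*z + z)/5 = ⅖ + (z + z)/5 = ⅖ + (2*z)/5 = ⅖ + 2*z/5)
39031/K(u(11, -6), d) = 39031/(⅖ + (⅖)*(-6)) = 39031/(⅖ - 12/5) = 39031/(-2) = 39031*(-½) = -39031/2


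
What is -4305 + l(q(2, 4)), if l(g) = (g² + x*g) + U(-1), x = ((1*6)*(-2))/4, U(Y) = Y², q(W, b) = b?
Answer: -4300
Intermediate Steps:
x = -3 (x = (6*(-2))*(¼) = -12*¼ = -3)
l(g) = 1 + g² - 3*g (l(g) = (g² - 3*g) + (-1)² = (g² - 3*g) + 1 = 1 + g² - 3*g)
-4305 + l(q(2, 4)) = -4305 + (1 + 4² - 3*4) = -4305 + (1 + 16 - 12) = -4305 + 5 = -4300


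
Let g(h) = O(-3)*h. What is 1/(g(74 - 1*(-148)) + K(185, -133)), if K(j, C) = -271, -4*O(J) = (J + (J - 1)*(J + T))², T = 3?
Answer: -2/1541 ≈ -0.0012979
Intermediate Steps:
O(J) = -(J + (-1 + J)*(3 + J))²/4 (O(J) = -(J + (J - 1)*(J + 3))²/4 = -(J + (-1 + J)*(3 + J))²/4)
g(h) = -9*h/4 (g(h) = (-(-3 + (-3)² + 3*(-3))²/4)*h = (-(-3 + 9 - 9)²/4)*h = (-¼*(-3)²)*h = (-¼*9)*h = -9*h/4)
1/(g(74 - 1*(-148)) + K(185, -133)) = 1/(-9*(74 - 1*(-148))/4 - 271) = 1/(-9*(74 + 148)/4 - 271) = 1/(-9/4*222 - 271) = 1/(-999/2 - 271) = 1/(-1541/2) = -2/1541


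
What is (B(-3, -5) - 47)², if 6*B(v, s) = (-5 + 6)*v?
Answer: 9025/4 ≈ 2256.3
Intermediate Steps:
B(v, s) = v/6 (B(v, s) = ((-5 + 6)*v)/6 = (1*v)/6 = v/6)
(B(-3, -5) - 47)² = ((⅙)*(-3) - 47)² = (-½ - 47)² = (-95/2)² = 9025/4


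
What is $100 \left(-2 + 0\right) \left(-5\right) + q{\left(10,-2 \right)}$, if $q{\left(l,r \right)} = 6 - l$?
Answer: $996$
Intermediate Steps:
$100 \left(-2 + 0\right) \left(-5\right) + q{\left(10,-2 \right)} = 100 \left(-2 + 0\right) \left(-5\right) + \left(6 - 10\right) = 100 \left(\left(-2\right) \left(-5\right)\right) + \left(6 - 10\right) = 100 \cdot 10 - 4 = 1000 - 4 = 996$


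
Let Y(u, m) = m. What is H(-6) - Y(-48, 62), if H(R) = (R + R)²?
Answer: 82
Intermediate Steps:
H(R) = 4*R² (H(R) = (2*R)² = 4*R²)
H(-6) - Y(-48, 62) = 4*(-6)² - 1*62 = 4*36 - 62 = 144 - 62 = 82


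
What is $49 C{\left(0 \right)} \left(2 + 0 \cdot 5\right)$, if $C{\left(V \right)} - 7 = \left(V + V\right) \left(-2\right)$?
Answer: $686$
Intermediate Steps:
$C{\left(V \right)} = 7 - 4 V$ ($C{\left(V \right)} = 7 + \left(V + V\right) \left(-2\right) = 7 + 2 V \left(-2\right) = 7 - 4 V$)
$49 C{\left(0 \right)} \left(2 + 0 \cdot 5\right) = 49 \left(7 - 0\right) \left(2 + 0 \cdot 5\right) = 49 \left(7 + 0\right) \left(2 + 0\right) = 49 \cdot 7 \cdot 2 = 343 \cdot 2 = 686$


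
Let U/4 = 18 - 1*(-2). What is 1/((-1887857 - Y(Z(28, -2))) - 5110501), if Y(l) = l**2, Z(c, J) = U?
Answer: -1/7004758 ≈ -1.4276e-7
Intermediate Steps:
U = 80 (U = 4*(18 - 1*(-2)) = 4*(18 + 2) = 4*20 = 80)
Z(c, J) = 80
1/((-1887857 - Y(Z(28, -2))) - 5110501) = 1/((-1887857 - 1*80**2) - 5110501) = 1/((-1887857 - 1*6400) - 5110501) = 1/((-1887857 - 6400) - 5110501) = 1/(-1894257 - 5110501) = 1/(-7004758) = -1/7004758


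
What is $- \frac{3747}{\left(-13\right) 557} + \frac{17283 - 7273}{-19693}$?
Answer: $\frac{1307261}{142597013} \approx 0.0091675$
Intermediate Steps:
$- \frac{3747}{\left(-13\right) 557} + \frac{17283 - 7273}{-19693} = - \frac{3747}{-7241} + \left(17283 - 7273\right) \left(- \frac{1}{19693}\right) = \left(-3747\right) \left(- \frac{1}{7241}\right) + 10010 \left(- \frac{1}{19693}\right) = \frac{3747}{7241} - \frac{10010}{19693} = \frac{1307261}{142597013}$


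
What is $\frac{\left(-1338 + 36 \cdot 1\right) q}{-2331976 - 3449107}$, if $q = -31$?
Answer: $- \frac{5766}{825869} \approx -0.0069817$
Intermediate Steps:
$\frac{\left(-1338 + 36 \cdot 1\right) q}{-2331976 - 3449107} = \frac{\left(-1338 + 36 \cdot 1\right) \left(-31\right)}{-2331976 - 3449107} = \frac{\left(-1338 + 36\right) \left(-31\right)}{-5781083} = \left(-1302\right) \left(-31\right) \left(- \frac{1}{5781083}\right) = 40362 \left(- \frac{1}{5781083}\right) = - \frac{5766}{825869}$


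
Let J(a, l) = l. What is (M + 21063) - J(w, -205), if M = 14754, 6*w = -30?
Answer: 36022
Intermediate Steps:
w = -5 (w = (⅙)*(-30) = -5)
(M + 21063) - J(w, -205) = (14754 + 21063) - 1*(-205) = 35817 + 205 = 36022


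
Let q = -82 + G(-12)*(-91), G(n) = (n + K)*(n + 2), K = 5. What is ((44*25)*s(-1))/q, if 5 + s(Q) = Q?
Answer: 1650/1613 ≈ 1.0229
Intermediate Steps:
G(n) = (2 + n)*(5 + n) (G(n) = (n + 5)*(n + 2) = (5 + n)*(2 + n) = (2 + n)*(5 + n))
q = -6452 (q = -82 + (10 + (-12)**2 + 7*(-12))*(-91) = -82 + (10 + 144 - 84)*(-91) = -82 + 70*(-91) = -82 - 6370 = -6452)
s(Q) = -5 + Q
((44*25)*s(-1))/q = ((44*25)*(-5 - 1))/(-6452) = (1100*(-6))*(-1/6452) = -6600*(-1/6452) = 1650/1613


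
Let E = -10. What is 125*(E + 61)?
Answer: 6375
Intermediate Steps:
125*(E + 61) = 125*(-10 + 61) = 125*51 = 6375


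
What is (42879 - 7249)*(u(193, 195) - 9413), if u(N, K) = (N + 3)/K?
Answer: -13078625714/39 ≈ -3.3535e+8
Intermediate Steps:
u(N, K) = (3 + N)/K
(42879 - 7249)*(u(193, 195) - 9413) = (42879 - 7249)*((3 + 193)/195 - 9413) = 35630*((1/195)*196 - 9413) = 35630*(196/195 - 9413) = 35630*(-1835339/195) = -13078625714/39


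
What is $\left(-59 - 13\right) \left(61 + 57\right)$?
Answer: $-8496$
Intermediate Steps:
$\left(-59 - 13\right) \left(61 + 57\right) = \left(-72\right) 118 = -8496$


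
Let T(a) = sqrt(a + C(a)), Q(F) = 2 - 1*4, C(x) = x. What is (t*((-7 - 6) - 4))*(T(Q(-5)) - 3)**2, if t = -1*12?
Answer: 1020 - 2448*I ≈ 1020.0 - 2448.0*I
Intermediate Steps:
Q(F) = -2 (Q(F) = 2 - 4 = -2)
t = -12
T(a) = sqrt(2)*sqrt(a) (T(a) = sqrt(a + a) = sqrt(2*a) = sqrt(2)*sqrt(a))
(t*((-7 - 6) - 4))*(T(Q(-5)) - 3)**2 = (-12*((-7 - 6) - 4))*(sqrt(2)*sqrt(-2) - 3)**2 = (-12*(-13 - 4))*(sqrt(2)*(I*sqrt(2)) - 3)**2 = (-12*(-17))*(2*I - 3)**2 = 204*(-3 + 2*I)**2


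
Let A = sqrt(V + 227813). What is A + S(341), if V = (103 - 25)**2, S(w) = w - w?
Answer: sqrt(233897) ≈ 483.63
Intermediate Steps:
S(w) = 0
V = 6084 (V = 78**2 = 6084)
A = sqrt(233897) (A = sqrt(6084 + 227813) = sqrt(233897) ≈ 483.63)
A + S(341) = sqrt(233897) + 0 = sqrt(233897)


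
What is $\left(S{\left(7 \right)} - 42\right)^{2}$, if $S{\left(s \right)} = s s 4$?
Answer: $23716$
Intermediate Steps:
$S{\left(s \right)} = 4 s^{2}$ ($S{\left(s \right)} = s^{2} \cdot 4 = 4 s^{2}$)
$\left(S{\left(7 \right)} - 42\right)^{2} = \left(4 \cdot 7^{2} - 42\right)^{2} = \left(4 \cdot 49 - 42\right)^{2} = \left(196 - 42\right)^{2} = 154^{2} = 23716$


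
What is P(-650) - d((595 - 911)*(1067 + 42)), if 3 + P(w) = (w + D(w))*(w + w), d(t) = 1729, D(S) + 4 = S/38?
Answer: 16543392/19 ≈ 8.7071e+5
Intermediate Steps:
D(S) = -4 + S/38
P(w) = -3 + 2*w*(-4 + 39*w/38) (P(w) = -3 + (w + (-4 + w/38))*(w + w) = -3 + (-4 + 39*w/38)*(2*w) = -3 + 2*w*(-4 + 39*w/38))
P(-650) - d((595 - 911)*(1067 + 42)) = (-3 - 8*(-650) + (39/19)*(-650)**2) - 1*1729 = (-3 + 5200 + (39/19)*422500) - 1729 = (-3 + 5200 + 16477500/19) - 1729 = 16576243/19 - 1729 = 16543392/19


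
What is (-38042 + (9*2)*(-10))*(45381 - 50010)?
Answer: 176929638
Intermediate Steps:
(-38042 + (9*2)*(-10))*(45381 - 50010) = (-38042 + 18*(-10))*(-4629) = (-38042 - 180)*(-4629) = -38222*(-4629) = 176929638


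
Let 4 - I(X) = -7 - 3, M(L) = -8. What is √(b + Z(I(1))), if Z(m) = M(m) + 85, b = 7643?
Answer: 2*√1930 ≈ 87.864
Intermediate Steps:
I(X) = 14 (I(X) = 4 - (-7 - 3) = 4 - 1*(-10) = 4 + 10 = 14)
Z(m) = 77 (Z(m) = -8 + 85 = 77)
√(b + Z(I(1))) = √(7643 + 77) = √7720 = 2*√1930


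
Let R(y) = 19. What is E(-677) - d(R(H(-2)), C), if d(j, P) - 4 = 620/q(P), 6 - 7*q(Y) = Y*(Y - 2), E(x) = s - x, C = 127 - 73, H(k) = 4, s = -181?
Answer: 691462/1401 ≈ 493.55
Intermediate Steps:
C = 54
E(x) = -181 - x
q(Y) = 6/7 - Y*(-2 + Y)/7 (q(Y) = 6/7 - Y*(Y - 2)/7 = 6/7 - Y*(-2 + Y)/7)
d(j, P) = 4 + 620/(6/7 - P**2/7 + 2*P/7)
E(-677) - d(R(H(-2)), C) = (-181 - 1*(-677)) - 4*(1091 - 1*54**2 + 2*54)/(6 - 1*54**2 + 2*54) = (-181 + 677) - 4*(1091 - 1*2916 + 108)/(6 - 1*2916 + 108) = 496 - 4*(1091 - 2916 + 108)/(6 - 2916 + 108) = 496 - 4*(-1717)/(-2802) = 496 - 4*(-1)*(-1717)/2802 = 496 - 1*3434/1401 = 496 - 3434/1401 = 691462/1401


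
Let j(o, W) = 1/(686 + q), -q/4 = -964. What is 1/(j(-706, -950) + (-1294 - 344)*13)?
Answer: -4542/96717347 ≈ -4.6962e-5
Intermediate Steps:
q = 3856 (q = -4*(-964) = 3856)
j(o, W) = 1/4542 (j(o, W) = 1/(686 + 3856) = 1/4542)
1/(j(-706, -950) + (-1294 - 344)*13) = 1/(1/4542 + (-1294 - 344)*13) = 1/(1/4542 - 1638*13) = 1/(1/4542 - 21294) = 1/(-96717347/4542) = -4542/96717347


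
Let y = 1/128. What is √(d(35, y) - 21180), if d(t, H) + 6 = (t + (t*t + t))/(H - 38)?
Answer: I*√501828910914/4863 ≈ 145.67*I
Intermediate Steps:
y = 1/128 ≈ 0.0078125
d(t, H) = -6 + (t² + 2*t)/(-38 + H) (d(t, H) = -6 + (t + (t*t + t))/(H - 38) = -6 + (t + (t² + t))/(-38 + H) = -6 + (t + (t + t²))/(-38 + H) = -6 + (t² + 2*t)/(-38 + H))
√(d(35, y) - 21180) = √((228 + 35² - 6*1/128 + 2*35)/(-38 + 1/128) - 21180) = √((228 + 1225 - 3/64 + 70)/(-4863/128) - 21180) = √(-128/4863*97469/64 - 21180) = √(-194938/4863 - 21180) = √(-103193278/4863) = I*√501828910914/4863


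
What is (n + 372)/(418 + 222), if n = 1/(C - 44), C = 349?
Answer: 113461/195200 ≈ 0.58125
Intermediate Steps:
n = 1/305 (n = 1/(349 - 44) = 1/305 ≈ 0.0032787)
(n + 372)/(418 + 222) = (1/305 + 372)/(418 + 222) = (113461/305)/640 = (113461/305)*(1/640) = 113461/195200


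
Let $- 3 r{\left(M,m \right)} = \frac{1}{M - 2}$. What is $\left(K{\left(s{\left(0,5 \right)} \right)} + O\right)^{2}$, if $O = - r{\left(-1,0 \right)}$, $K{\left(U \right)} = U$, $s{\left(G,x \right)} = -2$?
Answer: $\frac{361}{81} \approx 4.4568$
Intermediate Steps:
$r{\left(M,m \right)} = - \frac{1}{3 \left(-2 + M\right)}$ ($r{\left(M,m \right)} = - \frac{1}{3 \left(M - 2\right)} = - \frac{1}{3 \left(-2 + M\right)}$)
$O = - \frac{1}{9}$ ($O = - \frac{-1}{-6 + 3 \left(-1\right)} = - \frac{-1}{-6 - 3} = - \frac{-1}{-9} = - \frac{\left(-1\right) \left(-1\right)}{9} = \left(-1\right) \frac{1}{9} = - \frac{1}{9} \approx -0.11111$)
$\left(K{\left(s{\left(0,5 \right)} \right)} + O\right)^{2} = \left(-2 - \frac{1}{9}\right)^{2} = \left(- \frac{19}{9}\right)^{2} = \frac{361}{81}$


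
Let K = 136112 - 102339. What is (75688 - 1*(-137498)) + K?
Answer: 246959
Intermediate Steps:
K = 33773
(75688 - 1*(-137498)) + K = (75688 - 1*(-137498)) + 33773 = (75688 + 137498) + 33773 = 213186 + 33773 = 246959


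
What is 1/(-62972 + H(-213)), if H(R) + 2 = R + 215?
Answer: -1/62972 ≈ -1.5880e-5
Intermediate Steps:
H(R) = 213 + R (H(R) = -2 + (R + 215) = -2 + (215 + R) = 213 + R)
1/(-62972 + H(-213)) = 1/(-62972 + (213 - 213)) = 1/(-62972 + 0) = 1/(-62972) = -1/62972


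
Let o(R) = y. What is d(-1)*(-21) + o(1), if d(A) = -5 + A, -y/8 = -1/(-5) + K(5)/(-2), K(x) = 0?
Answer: 622/5 ≈ 124.40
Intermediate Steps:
y = -8/5 (y = -8*(-1/(-5) + 0/(-2)) = -8*(-1*(-⅕) + 0*(-½)) = -8*(⅕ + 0) = -8*⅕ = -8/5 ≈ -1.6000)
o(R) = -8/5
d(-1)*(-21) + o(1) = (-5 - 1)*(-21) - 8/5 = -6*(-21) - 8/5 = 126 - 8/5 = 622/5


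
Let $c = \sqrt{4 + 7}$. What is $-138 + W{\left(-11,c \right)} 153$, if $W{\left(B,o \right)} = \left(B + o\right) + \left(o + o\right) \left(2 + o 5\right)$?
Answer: $15009 + 765 \sqrt{11} \approx 17546.0$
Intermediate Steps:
$c = \sqrt{11} \approx 3.3166$
$W{\left(B,o \right)} = B + o + 2 o \left(2 + 5 o\right)$ ($W{\left(B,o \right)} = \left(B + o\right) + 2 o \left(2 + 5 o\right) = B + o + 2 o \left(2 + 5 o\right)$)
$-138 + W{\left(-11,c \right)} 153 = -138 + \left(-11 + 5 \sqrt{11} + 10 \left(\sqrt{11}\right)^{2}\right) 153 = -138 + \left(-11 + 5 \sqrt{11} + 10 \cdot 11\right) 153 = -138 + \left(-11 + 5 \sqrt{11} + 110\right) 153 = -138 + \left(99 + 5 \sqrt{11}\right) 153 = -138 + \left(15147 + 765 \sqrt{11}\right) = 15009 + 765 \sqrt{11}$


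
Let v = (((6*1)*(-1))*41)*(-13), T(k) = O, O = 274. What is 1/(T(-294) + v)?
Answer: 1/3472 ≈ 0.00028802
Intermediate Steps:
T(k) = 274
v = 3198 (v = ((6*(-1))*41)*(-13) = -6*41*(-13) = -246*(-13) = 3198)
1/(T(-294) + v) = 1/(274 + 3198) = 1/3472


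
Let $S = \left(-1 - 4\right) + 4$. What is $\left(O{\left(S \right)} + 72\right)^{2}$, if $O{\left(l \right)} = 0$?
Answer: $5184$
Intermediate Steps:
$S = -1$ ($S = -5 + 4 = -1$)
$\left(O{\left(S \right)} + 72\right)^{2} = \left(0 + 72\right)^{2} = 72^{2} = 5184$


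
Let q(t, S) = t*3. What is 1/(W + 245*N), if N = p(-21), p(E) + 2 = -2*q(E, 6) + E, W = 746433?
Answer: 1/771668 ≈ 1.2959e-6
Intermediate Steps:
q(t, S) = 3*t
p(E) = -2 - 5*E (p(E) = -2 + (-6*E + E) = -2 - 5*E)
N = 103 (N = -2 - 5*(-21) = -2 + 105 = 103)
1/(W + 245*N) = 1/(746433 + 245*103) = 1/(746433 + 25235) = 1/771668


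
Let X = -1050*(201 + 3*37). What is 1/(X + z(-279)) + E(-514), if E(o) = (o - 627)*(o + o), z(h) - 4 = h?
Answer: 384580325499/327875 ≈ 1.1729e+6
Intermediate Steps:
z(h) = 4 + h
E(o) = 2*o*(-627 + o) (E(o) = (-627 + o)*(2*o) = 2*o*(-627 + o))
X = -327600 (X = -1050*(201 + 111) = -1050*312 = -327600)
1/(X + z(-279)) + E(-514) = 1/(-327600 + (4 - 279)) + 2*(-514)*(-627 - 514) = 1/(-327600 - 275) + 2*(-514)*(-1141) = 1/(-327875) + 1172948 = -1/327875 + 1172948 = 384580325499/327875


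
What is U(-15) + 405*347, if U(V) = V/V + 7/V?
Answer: 2108033/15 ≈ 1.4054e+5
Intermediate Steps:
U(V) = 1 + 7/V
U(-15) + 405*347 = (7 - 15)/(-15) + 405*347 = -1/15*(-8) + 140535 = 8/15 + 140535 = 2108033/15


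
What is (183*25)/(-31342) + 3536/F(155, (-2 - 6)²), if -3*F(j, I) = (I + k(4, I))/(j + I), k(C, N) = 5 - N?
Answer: -72812252859/156710 ≈ -4.6463e+5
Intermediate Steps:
F(j, I) = -5/(3*(I + j)) (F(j, I) = -(I + (5 - I))/(3*(j + I)) = -5/(3*(I + j)))
(183*25)/(-31342) + 3536/F(155, (-2 - 6)²) = (183*25)/(-31342) + 3536/((-5/(3*(-2 - 6)² + 3*155))) = 4575*(-1/31342) + 3536/((-5/(3*(-8)² + 465))) = -4575/31342 + 3536/((-5/(3*64 + 465))) = -4575/31342 + 3536/((-5/(192 + 465))) = -4575/31342 + 3536/((-5/657)) = -4575/31342 + 3536/((-5*1/657)) = -4575/31342 + 3536/(-5/657) = -4575/31342 + 3536*(-657/5) = -4575/31342 - 2323152/5 = -72812252859/156710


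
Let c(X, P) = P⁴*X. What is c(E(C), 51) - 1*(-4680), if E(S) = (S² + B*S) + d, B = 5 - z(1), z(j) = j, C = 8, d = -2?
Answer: 635933574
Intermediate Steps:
B = 4 (B = 5 - 1*1 = 5 - 1 = 4)
E(S) = -2 + S² + 4*S (E(S) = (S² + 4*S) - 2 = -2 + S² + 4*S)
c(X, P) = X*P⁴
c(E(C), 51) - 1*(-4680) = (-2 + 8² + 4*8)*51⁴ - 1*(-4680) = (-2 + 64 + 32)*6765201 + 4680 = 94*6765201 + 4680 = 635928894 + 4680 = 635933574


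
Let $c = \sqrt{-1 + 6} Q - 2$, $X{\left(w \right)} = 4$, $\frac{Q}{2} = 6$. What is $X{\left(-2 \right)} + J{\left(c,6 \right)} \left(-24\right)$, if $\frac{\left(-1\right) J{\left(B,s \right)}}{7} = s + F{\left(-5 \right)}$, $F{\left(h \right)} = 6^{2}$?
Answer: $7060$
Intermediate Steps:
$Q = 12$ ($Q = 2 \cdot 6 = 12$)
$F{\left(h \right)} = 36$
$c = -2 + 12 \sqrt{5}$ ($c = \sqrt{-1 + 6} \cdot 12 - 2 = \sqrt{5} \cdot 12 - 2 = 12 \sqrt{5} - 2 = -2 + 12 \sqrt{5} \approx 24.833$)
$J{\left(B,s \right)} = -252 - 7 s$ ($J{\left(B,s \right)} = - 7 \left(s + 36\right) = - 7 \left(36 + s\right) = -252 - 7 s$)
$X{\left(-2 \right)} + J{\left(c,6 \right)} \left(-24\right) = 4 + \left(-252 - 42\right) \left(-24\right) = 4 - -7056 = 4 + 7056 = 7060$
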